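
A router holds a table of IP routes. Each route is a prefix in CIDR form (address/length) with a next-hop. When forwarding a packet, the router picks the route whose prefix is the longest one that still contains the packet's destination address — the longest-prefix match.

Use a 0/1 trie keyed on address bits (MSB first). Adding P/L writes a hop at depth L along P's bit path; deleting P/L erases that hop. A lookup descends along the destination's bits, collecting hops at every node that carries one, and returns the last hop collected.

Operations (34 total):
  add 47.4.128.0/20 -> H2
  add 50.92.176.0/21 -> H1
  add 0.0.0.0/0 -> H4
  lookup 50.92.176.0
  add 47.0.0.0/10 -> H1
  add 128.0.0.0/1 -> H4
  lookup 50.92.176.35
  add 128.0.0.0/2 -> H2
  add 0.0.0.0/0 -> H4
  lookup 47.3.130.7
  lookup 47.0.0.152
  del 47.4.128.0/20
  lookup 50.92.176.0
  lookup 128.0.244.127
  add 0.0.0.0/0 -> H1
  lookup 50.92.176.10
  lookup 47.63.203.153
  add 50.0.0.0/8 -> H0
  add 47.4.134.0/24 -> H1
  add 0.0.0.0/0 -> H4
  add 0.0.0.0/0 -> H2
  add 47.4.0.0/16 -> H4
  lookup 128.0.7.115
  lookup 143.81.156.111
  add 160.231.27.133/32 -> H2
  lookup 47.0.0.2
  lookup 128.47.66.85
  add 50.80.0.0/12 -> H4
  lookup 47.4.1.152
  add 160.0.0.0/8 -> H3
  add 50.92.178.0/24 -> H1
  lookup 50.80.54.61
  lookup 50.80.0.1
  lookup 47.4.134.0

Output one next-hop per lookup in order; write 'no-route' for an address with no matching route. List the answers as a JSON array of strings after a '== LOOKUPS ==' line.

Process each operation:
  + 47.4.128.0/20 (H2) depth=20
  + 50.92.176.0/21 (H1) depth=21
  + 0.0.0.0/0 (H4) depth=0
  ? 50.92.176.0  path d0:H4→d1:-→d2:-→d3:-→d4:-→d5:-→d6:-→d7:-→d8:-→d9:-→d10:-→d11:-→d12:-→d13:-→d14:-→d15:-→d16:-→d17:-→d18:-→d19:-→d20:-→d21:H1  best=H1
  + 47.0.0.0/10 (H1) depth=10
  + 128.0.0.0/1 (H4) depth=1
  ? 50.92.176.35  path d0:H4→d1:-→d2:-→d3:-→d4:-→d5:-→d6:-→d7:-→d8:-→d9:-→d10:-→d11:-→d12:-→d13:-→d14:-→d15:-→d16:-→d17:-→d18:-→d19:-→d20:-→d21:H1  best=H1
  + 128.0.0.0/2 (H2) depth=2
  + 0.0.0.0/0 (H4) depth=0
  ? 47.3.130.7  path d0:H4→d1:-→d2:-→d3:-→d4:-→d5:-→d6:-→d7:-→d8:-→d9:-→d10:H1→d11:-→d12:-→d13:-  best=H1
  ? 47.0.0.152  path d0:H4→d1:-→d2:-→d3:-→d4:-→d5:-→d6:-→d7:-→d8:-→d9:-→d10:H1→d11:-→d12:-→d13:-  best=H1
  del 47.4.128.0/20 (clear depth 20)
  ? 50.92.176.0  path d0:H4→d1:-→d2:-→d3:-→d4:-→d5:-→d6:-→d7:-→d8:-→d9:-→d10:-→d11:-→d12:-→d13:-→d14:-→d15:-→d16:-→d17:-→d18:-→d19:-→d20:-→d21:H1  best=H1
  ? 128.0.244.127  path d0:H4→d1:H4→d2:H2  best=H2
  + 0.0.0.0/0 (H1) depth=0
  ? 50.92.176.10  path d0:H1→d1:-→d2:-→d3:-→d4:-→d5:-→d6:-→d7:-→d8:-→d9:-→d10:-→d11:-→d12:-→d13:-→d14:-→d15:-→d16:-→d17:-→d18:-→d19:-→d20:-→d21:H1  best=H1
  ? 47.63.203.153  path d0:H1→d1:-→d2:-→d3:-→d4:-→d5:-→d6:-→d7:-→d8:-→d9:-→d10:H1  best=H1
  + 50.0.0.0/8 (H0) depth=8
  + 47.4.134.0/24 (H1) depth=24
  + 0.0.0.0/0 (H4) depth=0
  + 0.0.0.0/0 (H2) depth=0
  + 47.4.0.0/16 (H4) depth=16
  ? 128.0.7.115  path d0:H2→d1:H4→d2:H2  best=H2
  ? 143.81.156.111  path d0:H2→d1:H4→d2:H2  best=H2
  + 160.231.27.133/32 (H2) depth=32
  ? 47.0.0.2  path d0:H2→d1:-→d2:-→d3:-→d4:-→d5:-→d6:-→d7:-→d8:-→d9:-→d10:H1→d11:-→d12:-→d13:-  best=H1
  ? 128.47.66.85  path d0:H2→d1:H4→d2:H2  best=H2
  + 50.80.0.0/12 (H4) depth=12
  ? 47.4.1.152  path d0:H2→d1:-→d2:-→d3:-→d4:-→d5:-→d6:-→d7:-→d8:-→d9:-→d10:H1→d11:-→d12:-→d13:-→d14:-→d15:-→d16:H4  best=H4
  + 160.0.0.0/8 (H3) depth=8
  + 50.92.178.0/24 (H1) depth=24
  ? 50.80.54.61  path d0:H2→d1:-→d2:-→d3:-→d4:-→d5:-→d6:-→d7:-→d8:H0→d9:-→d10:-→d11:-→d12:H4  best=H4
  ? 50.80.0.1  path d0:H2→d1:-→d2:-→d3:-→d4:-→d5:-→d6:-→d7:-→d8:H0→d9:-→d10:-→d11:-→d12:H4  best=H4
  ? 47.4.134.0  path d0:H2→d1:-→d2:-→d3:-→d4:-→d5:-→d6:-→d7:-→d8:-→d9:-→d10:H1→d11:-→d12:-→d13:-→d14:-→d15:-→d16:H4→d17:-→d18:-→d19:-→d20:-→d21:-→d22:-→d23:-→d24:H1  best=H1

== LOOKUPS ==
["H1","H1","H1","H1","H1","H2","H1","H1","H2","H2","H1","H2","H4","H4","H4","H1"]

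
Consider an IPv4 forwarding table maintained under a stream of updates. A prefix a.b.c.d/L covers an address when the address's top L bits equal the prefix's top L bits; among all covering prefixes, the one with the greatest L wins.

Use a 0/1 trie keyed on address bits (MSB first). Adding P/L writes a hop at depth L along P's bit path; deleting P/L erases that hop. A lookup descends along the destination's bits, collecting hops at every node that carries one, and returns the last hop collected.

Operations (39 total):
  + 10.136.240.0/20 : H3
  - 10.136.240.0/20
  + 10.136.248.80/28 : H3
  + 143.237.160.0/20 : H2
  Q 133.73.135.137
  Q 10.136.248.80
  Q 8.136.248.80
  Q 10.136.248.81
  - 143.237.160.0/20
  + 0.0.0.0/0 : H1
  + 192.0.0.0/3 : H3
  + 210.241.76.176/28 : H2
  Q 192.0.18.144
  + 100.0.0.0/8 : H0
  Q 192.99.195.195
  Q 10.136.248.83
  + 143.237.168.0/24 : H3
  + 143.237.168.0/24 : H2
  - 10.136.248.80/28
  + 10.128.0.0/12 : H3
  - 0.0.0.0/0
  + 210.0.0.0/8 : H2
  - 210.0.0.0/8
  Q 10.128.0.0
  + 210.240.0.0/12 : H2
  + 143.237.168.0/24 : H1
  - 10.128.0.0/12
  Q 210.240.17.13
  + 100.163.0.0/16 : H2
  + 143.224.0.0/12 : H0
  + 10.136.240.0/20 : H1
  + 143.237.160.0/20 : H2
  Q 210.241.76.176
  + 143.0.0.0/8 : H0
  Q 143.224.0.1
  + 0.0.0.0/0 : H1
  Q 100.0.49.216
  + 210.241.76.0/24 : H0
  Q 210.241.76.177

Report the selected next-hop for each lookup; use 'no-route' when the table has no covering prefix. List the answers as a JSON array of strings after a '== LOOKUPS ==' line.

Trace:
  add 10.136.240.0/20 -> H3 at depth 20
  del 10.136.240.0/20 (clear depth 20)
  add 10.136.248.80/28 -> H3 at depth 28
  add 143.237.160.0/20 -> H2 at depth 20
  lookup 133.73.135.137: bits 1000 walk d0:-→d1:-→d2:-→d3:-→d4:- -> no-route
  lookup 10.136.248.80: bits 0000101010001000111110000101 walk d0:-→d1:-→d2:-→d3:-→d4:-→d5:-→d6:-→d7:-→d8:-→d9:-→d10:-→d11:-→d12:-→d13:-→d14:-→d15:-→d16:-→d17:-→d18:-→d19:-→d20:-→d21:-→d22:-→d23:-→d24:-→d25:-→d26:-→d27:-→d28:H3 -> H3
  lookup 8.136.248.80: bits 000010 walk d0:-→d1:-→d2:-→d3:-→d4:-→d5:-→d6:- -> no-route
  lookup 10.136.248.81: bits 0000101010001000111110000101 walk d0:-→d1:-→d2:-→d3:-→d4:-→d5:-→d6:-→d7:-→d8:-→d9:-→d10:-→d11:-→d12:-→d13:-→d14:-→d15:-→d16:-→d17:-→d18:-→d19:-→d20:-→d21:-→d22:-→d23:-→d24:-→d25:-→d26:-→d27:-→d28:H3 -> H3
  del 143.237.160.0/20 (clear depth 20)
  add 0.0.0.0/0 -> H1 at depth 0
  add 192.0.0.0/3 -> H3 at depth 3
  add 210.241.76.176/28 -> H2 at depth 28
  lookup 192.0.18.144: bits 110 walk d0:H1→d1:-→d2:-→d3:H3 -> H3
  add 100.0.0.0/8 -> H0 at depth 8
  lookup 192.99.195.195: bits 110 walk d0:H1→d1:-→d2:-→d3:H3 -> H3
  lookup 10.136.248.83: bits 0000101010001000111110000101 walk d0:H1→d1:-→d2:-→d3:-→d4:-→d5:-→d6:-→d7:-→d8:-→d9:-→d10:-→d11:-→d12:-→d13:-→d14:-→d15:-→d16:-→d17:-→d18:-→d19:-→d20:-→d21:-→d22:-→d23:-→d24:-→d25:-→d26:-→d27:-→d28:H3 -> H3
  add 143.237.168.0/24 -> H3 at depth 24
  add 143.237.168.0/24 -> H2 at depth 24
  del 10.136.248.80/28 (clear depth 28)
  add 10.128.0.0/12 -> H3 at depth 12
  del 0.0.0.0/0 (clear depth 0)
  add 210.0.0.0/8 -> H2 at depth 8
  del 210.0.0.0/8 (clear depth 8)
  lookup 10.128.0.0: bits 000010101000 walk d0:-→d1:-→d2:-→d3:-→d4:-→d5:-→d6:-→d7:-→d8:-→d9:-→d10:-→d11:-→d12:H3 -> H3
  add 210.240.0.0/12 -> H2 at depth 12
  add 143.237.168.0/24 -> H1 at depth 24
  del 10.128.0.0/12 (clear depth 12)
  lookup 210.240.17.13: bits 110100101111000 walk d0:-→d1:-→d2:-→d3:H3→d4:-→d5:-→d6:-→d7:-→d8:-→d9:-→d10:-→d11:-→d12:H2→d13:-→d14:-→d15:- -> H2
  add 100.163.0.0/16 -> H2 at depth 16
  add 143.224.0.0/12 -> H0 at depth 12
  add 10.136.240.0/20 -> H1 at depth 20
  add 143.237.160.0/20 -> H2 at depth 20
  lookup 210.241.76.176: bits 1101001011110001010011001011 walk d0:-→d1:-→d2:-→d3:H3→d4:-→d5:-→d6:-→d7:-→d8:-→d9:-→d10:-→d11:-→d12:H2→d13:-→d14:-→d15:-→d16:-→d17:-→d18:-→d19:-→d20:-→d21:-→d22:-→d23:-→d24:-→d25:-→d26:-→d27:-→d28:H2 -> H2
  add 143.0.0.0/8 -> H0 at depth 8
  lookup 143.224.0.1: bits 100011111110 walk d0:-→d1:-→d2:-→d3:-→d4:-→d5:-→d6:-→d7:-→d8:H0→d9:-→d10:-→d11:-→d12:H0 -> H0
  add 0.0.0.0/0 -> H1 at depth 0
  lookup 100.0.49.216: bits 01100100 walk d0:H1→d1:-→d2:-→d3:-→d4:-→d5:-→d6:-→d7:-→d8:H0 -> H0
  add 210.241.76.0/24 -> H0 at depth 24
  lookup 210.241.76.177: bits 1101001011110001010011001011 walk d0:H1→d1:-→d2:-→d3:H3→d4:-→d5:-→d6:-→d7:-→d8:-→d9:-→d10:-→d11:-→d12:H2→d13:-→d14:-→d15:-→d16:-→d17:-→d18:-→d19:-→d20:-→d21:-→d22:-→d23:-→d24:H0→d25:-→d26:-→d27:-→d28:H2 -> H2

== LOOKUPS ==
["no-route","H3","no-route","H3","H3","H3","H3","H3","H2","H2","H0","H0","H2"]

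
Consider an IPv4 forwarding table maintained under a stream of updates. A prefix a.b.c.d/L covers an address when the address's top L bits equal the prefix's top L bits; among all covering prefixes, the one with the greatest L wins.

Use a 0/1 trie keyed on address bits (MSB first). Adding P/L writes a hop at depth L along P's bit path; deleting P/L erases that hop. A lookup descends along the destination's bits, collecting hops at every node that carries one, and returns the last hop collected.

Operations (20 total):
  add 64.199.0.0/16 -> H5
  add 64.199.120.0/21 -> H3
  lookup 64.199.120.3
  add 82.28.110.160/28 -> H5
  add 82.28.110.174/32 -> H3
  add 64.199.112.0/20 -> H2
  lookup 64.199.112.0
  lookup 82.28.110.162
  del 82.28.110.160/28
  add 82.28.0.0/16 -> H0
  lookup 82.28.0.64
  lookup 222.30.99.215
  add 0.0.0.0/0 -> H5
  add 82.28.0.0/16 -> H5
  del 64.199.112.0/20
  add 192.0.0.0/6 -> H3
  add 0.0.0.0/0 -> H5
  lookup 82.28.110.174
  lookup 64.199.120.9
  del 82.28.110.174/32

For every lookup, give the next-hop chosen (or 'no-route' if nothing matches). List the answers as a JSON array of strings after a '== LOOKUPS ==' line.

Process each operation:
  add 64.199.0.0/16 -> H5 at depth 16
  add 64.199.120.0/21 -> H3 at depth 21
  Q 64.199.120.3: descend 010000001100011101111 ; hops seen [H5,H3] ; pick H3
  add 82.28.110.160/28 -> H5 at depth 28
  add 82.28.110.174/32 -> H3 at depth 32
  add 64.199.112.0/20 -> H2 at depth 20
  Q 64.199.112.0: descend 01000000110001110111 ; hops seen [H5,H2] ; pick H2
  Q 82.28.110.162: descend 0101001000011100011011101010 ; hops seen [H5] ; pick H5
  del 82.28.110.160/28 (clear depth 28)
  add 82.28.0.0/16 -> H0 at depth 16
  Q 82.28.0.64: descend 01010010000111000 ; hops seen [H0] ; pick H0
  Q 222.30.99.215: descend ε ; hops seen [∅] ; pick no-route
  add 0.0.0.0/0 -> H5 at depth 0
  add 82.28.0.0/16 -> H5 at depth 16
  del 64.199.112.0/20 (clear depth 20)
  add 192.0.0.0/6 -> H3 at depth 6
  add 0.0.0.0/0 -> H5 at depth 0
  Q 82.28.110.174: descend 01010010000111000110111010101110 ; hops seen [H5,H5,H3] ; pick H3
  Q 64.199.120.9: descend 010000001100011101111 ; hops seen [H5,H5,H3] ; pick H3
  del 82.28.110.174/32 (clear depth 32)

== LOOKUPS ==
["H3","H2","H5","H0","no-route","H3","H3"]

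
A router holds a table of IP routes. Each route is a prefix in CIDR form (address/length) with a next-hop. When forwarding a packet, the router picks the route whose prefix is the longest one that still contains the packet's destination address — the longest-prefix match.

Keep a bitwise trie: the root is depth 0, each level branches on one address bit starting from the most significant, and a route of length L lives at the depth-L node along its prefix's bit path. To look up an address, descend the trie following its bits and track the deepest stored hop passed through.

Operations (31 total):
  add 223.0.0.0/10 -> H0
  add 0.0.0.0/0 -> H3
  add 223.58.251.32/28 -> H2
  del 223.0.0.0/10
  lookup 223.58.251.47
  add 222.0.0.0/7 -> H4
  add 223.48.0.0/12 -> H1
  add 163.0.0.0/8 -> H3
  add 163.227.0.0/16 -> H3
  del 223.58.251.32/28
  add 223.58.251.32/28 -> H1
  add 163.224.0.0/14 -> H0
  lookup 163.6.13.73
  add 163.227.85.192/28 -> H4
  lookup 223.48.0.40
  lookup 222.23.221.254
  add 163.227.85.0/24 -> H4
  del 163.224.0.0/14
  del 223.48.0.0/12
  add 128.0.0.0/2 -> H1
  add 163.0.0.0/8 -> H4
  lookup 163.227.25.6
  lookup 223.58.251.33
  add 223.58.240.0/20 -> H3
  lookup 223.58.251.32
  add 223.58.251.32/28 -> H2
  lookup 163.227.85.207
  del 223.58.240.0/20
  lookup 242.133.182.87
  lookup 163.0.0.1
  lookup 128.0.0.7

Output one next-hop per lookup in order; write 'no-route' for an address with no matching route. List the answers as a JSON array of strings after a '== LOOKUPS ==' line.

Trace:
  add 223.0.0.0/10 -> H0 at depth 10
  add 0.0.0.0/0 -> H3 at depth 0
  add 223.58.251.32/28 -> H2 at depth 28
  del 223.0.0.0/10 (clear depth 10)
  ? 223.58.251.47  path d0:H3→d1:-→d2:-→d3:-→d4:-→d5:-→d6:-→d7:-→d8:-→d9:-→d10:-→d11:-→d12:-→d13:-→d14:-→d15:-→d16:-→d17:-→d18:-→d19:-→d20:-→d21:-→d22:-→d23:-→d24:-→d25:-→d26:-→d27:-→d28:H2  best=H2
  add 222.0.0.0/7 -> H4 at depth 7
  add 223.48.0.0/12 -> H1 at depth 12
  add 163.0.0.0/8 -> H3 at depth 8
  add 163.227.0.0/16 -> H3 at depth 16
  del 223.58.251.32/28 (clear depth 28)
  add 223.58.251.32/28 -> H1 at depth 28
  add 163.224.0.0/14 -> H0 at depth 14
  ? 163.6.13.73  path d0:H3→d1:-→d2:-→d3:-→d4:-→d5:-→d6:-→d7:-→d8:H3  best=H3
  add 163.227.85.192/28 -> H4 at depth 28
  ? 223.48.0.40  path d0:H3→d1:-→d2:-→d3:-→d4:-→d5:-→d6:-→d7:H4→d8:-→d9:-→d10:-→d11:-→d12:H1  best=H1
  ? 222.23.221.254  path d0:H3→d1:-→d2:-→d3:-→d4:-→d5:-→d6:-→d7:H4  best=H4
  add 163.227.85.0/24 -> H4 at depth 24
  del 163.224.0.0/14 (clear depth 14)
  del 223.48.0.0/12 (clear depth 12)
  add 128.0.0.0/2 -> H1 at depth 2
  add 163.0.0.0/8 -> H4 at depth 8
  ? 163.227.25.6  path d0:H3→d1:-→d2:H1→d3:-→d4:-→d5:-→d6:-→d7:-→d8:H4→d9:-→d10:-→d11:-→d12:-→d13:-→d14:-→d15:-→d16:H3→d17:-  best=H3
  ? 223.58.251.33  path d0:H3→d1:-→d2:-→d3:-→d4:-→d5:-→d6:-→d7:H4→d8:-→d9:-→d10:-→d11:-→d12:-→d13:-→d14:-→d15:-→d16:-→d17:-→d18:-→d19:-→d20:-→d21:-→d22:-→d23:-→d24:-→d25:-→d26:-→d27:-→d28:H1  best=H1
  add 223.58.240.0/20 -> H3 at depth 20
  ? 223.58.251.32  path d0:H3→d1:-→d2:-→d3:-→d4:-→d5:-→d6:-→d7:H4→d8:-→d9:-→d10:-→d11:-→d12:-→d13:-→d14:-→d15:-→d16:-→d17:-→d18:-→d19:-→d20:H3→d21:-→d22:-→d23:-→d24:-→d25:-→d26:-→d27:-→d28:H1  best=H1
  add 223.58.251.32/28 -> H2 at depth 28
  ? 163.227.85.207  path d0:H3→d1:-→d2:H1→d3:-→d4:-→d5:-→d6:-→d7:-→d8:H4→d9:-→d10:-→d11:-→d12:-→d13:-→d14:-→d15:-→d16:H3→d17:-→d18:-→d19:-→d20:-→d21:-→d22:-→d23:-→d24:H4→d25:-→d26:-→d27:-→d28:H4  best=H4
  del 223.58.240.0/20 (clear depth 20)
  ? 242.133.182.87  path d0:H3→d1:-→d2:-  best=H3
  ? 163.0.0.1  path d0:H3→d1:-→d2:H1→d3:-→d4:-→d5:-→d6:-→d7:-→d8:H4  best=H4
  ? 128.0.0.7  path d0:H3→d1:-→d2:H1  best=H1

== LOOKUPS ==
["H2","H3","H1","H4","H3","H1","H1","H4","H3","H4","H1"]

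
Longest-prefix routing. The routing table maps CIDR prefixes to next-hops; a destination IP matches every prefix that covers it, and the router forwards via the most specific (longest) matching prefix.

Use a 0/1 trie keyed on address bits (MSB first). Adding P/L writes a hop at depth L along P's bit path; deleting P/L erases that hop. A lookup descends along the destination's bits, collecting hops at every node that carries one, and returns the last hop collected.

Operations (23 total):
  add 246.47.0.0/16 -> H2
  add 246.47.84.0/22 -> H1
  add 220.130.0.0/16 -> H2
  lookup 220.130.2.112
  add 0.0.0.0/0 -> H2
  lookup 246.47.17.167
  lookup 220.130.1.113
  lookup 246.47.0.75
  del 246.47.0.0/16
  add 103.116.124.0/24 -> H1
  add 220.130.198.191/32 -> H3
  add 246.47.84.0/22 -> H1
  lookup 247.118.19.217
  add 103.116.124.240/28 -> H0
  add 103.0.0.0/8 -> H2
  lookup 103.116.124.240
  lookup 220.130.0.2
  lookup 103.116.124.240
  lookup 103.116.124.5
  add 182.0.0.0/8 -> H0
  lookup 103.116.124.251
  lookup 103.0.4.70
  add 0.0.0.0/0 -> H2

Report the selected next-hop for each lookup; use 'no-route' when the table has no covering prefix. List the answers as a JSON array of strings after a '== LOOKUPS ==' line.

Apply in order:
  add 246.47.0.0/16 -> H2 at depth 16
  add 246.47.84.0/22 -> H1 at depth 22
  add 220.130.0.0/16 -> H2 at depth 16
  lookup 220.130.2.112: bits 1101110010000010 walk d0:-→d1:-→d2:-→d3:-→d4:-→d5:-→d6:-→d7:-→d8:-→d9:-→d10:-→d11:-→d12:-→d13:-→d14:-→d15:-→d16:H2 -> H2
  add 0.0.0.0/0 -> H2 at depth 0
  lookup 246.47.17.167: bits 11110110001011110 walk d0:H2→d1:-→d2:-→d3:-→d4:-→d5:-→d6:-→d7:-→d8:-→d9:-→d10:-→d11:-→d12:-→d13:-→d14:-→d15:-→d16:H2→d17:- -> H2
  lookup 220.130.1.113: bits 1101110010000010 walk d0:H2→d1:-→d2:-→d3:-→d4:-→d5:-→d6:-→d7:-→d8:-→d9:-→d10:-→d11:-→d12:-→d13:-→d14:-→d15:-→d16:H2 -> H2
  lookup 246.47.0.75: bits 11110110001011110 walk d0:H2→d1:-→d2:-→d3:-→d4:-→d5:-→d6:-→d7:-→d8:-→d9:-→d10:-→d11:-→d12:-→d13:-→d14:-→d15:-→d16:H2→d17:- -> H2
  - 246.47.0.0/16 clear@16
  add 103.116.124.0/24 -> H1 at depth 24
  add 220.130.198.191/32 -> H3 at depth 32
  add 246.47.84.0/22 -> H1 at depth 22
  lookup 247.118.19.217: bits 1111011 walk d0:H2→d1:-→d2:-→d3:-→d4:-→d5:-→d6:-→d7:- -> H2
  add 103.116.124.240/28 -> H0 at depth 28
  add 103.0.0.0/8 -> H2 at depth 8
  lookup 103.116.124.240: bits 0110011101110100011111001111 walk d0:H2→d1:-→d2:-→d3:-→d4:-→d5:-→d6:-→d7:-→d8:H2→d9:-→d10:-→d11:-→d12:-→d13:-→d14:-→d15:-→d16:-→d17:-→d18:-→d19:-→d20:-→d21:-→d22:-→d23:-→d24:H1→d25:-→d26:-→d27:-→d28:H0 -> H0
  lookup 220.130.0.2: bits 1101110010000010 walk d0:H2→d1:-→d2:-→d3:-→d4:-→d5:-→d6:-→d7:-→d8:-→d9:-→d10:-→d11:-→d12:-→d13:-→d14:-→d15:-→d16:H2 -> H2
  lookup 103.116.124.240: bits 0110011101110100011111001111 walk d0:H2→d1:-→d2:-→d3:-→d4:-→d5:-→d6:-→d7:-→d8:H2→d9:-→d10:-→d11:-→d12:-→d13:-→d14:-→d15:-→d16:-→d17:-→d18:-→d19:-→d20:-→d21:-→d22:-→d23:-→d24:H1→d25:-→d26:-→d27:-→d28:H0 -> H0
  lookup 103.116.124.5: bits 011001110111010001111100 walk d0:H2→d1:-→d2:-→d3:-→d4:-→d5:-→d6:-→d7:-→d8:H2→d9:-→d10:-→d11:-→d12:-→d13:-→d14:-→d15:-→d16:-→d17:-→d18:-→d19:-→d20:-→d21:-→d22:-→d23:-→d24:H1 -> H1
  add 182.0.0.0/8 -> H0 at depth 8
  lookup 103.116.124.251: bits 0110011101110100011111001111 walk d0:H2→d1:-→d2:-→d3:-→d4:-→d5:-→d6:-→d7:-→d8:H2→d9:-→d10:-→d11:-→d12:-→d13:-→d14:-→d15:-→d16:-→d17:-→d18:-→d19:-→d20:-→d21:-→d22:-→d23:-→d24:H1→d25:-→d26:-→d27:-→d28:H0 -> H0
  lookup 103.0.4.70: bits 011001110 walk d0:H2→d1:-→d2:-→d3:-→d4:-→d5:-→d6:-→d7:-→d8:H2→d9:- -> H2
  add 0.0.0.0/0 -> H2 at depth 0

== LOOKUPS ==
["H2","H2","H2","H2","H2","H0","H2","H0","H1","H0","H2"]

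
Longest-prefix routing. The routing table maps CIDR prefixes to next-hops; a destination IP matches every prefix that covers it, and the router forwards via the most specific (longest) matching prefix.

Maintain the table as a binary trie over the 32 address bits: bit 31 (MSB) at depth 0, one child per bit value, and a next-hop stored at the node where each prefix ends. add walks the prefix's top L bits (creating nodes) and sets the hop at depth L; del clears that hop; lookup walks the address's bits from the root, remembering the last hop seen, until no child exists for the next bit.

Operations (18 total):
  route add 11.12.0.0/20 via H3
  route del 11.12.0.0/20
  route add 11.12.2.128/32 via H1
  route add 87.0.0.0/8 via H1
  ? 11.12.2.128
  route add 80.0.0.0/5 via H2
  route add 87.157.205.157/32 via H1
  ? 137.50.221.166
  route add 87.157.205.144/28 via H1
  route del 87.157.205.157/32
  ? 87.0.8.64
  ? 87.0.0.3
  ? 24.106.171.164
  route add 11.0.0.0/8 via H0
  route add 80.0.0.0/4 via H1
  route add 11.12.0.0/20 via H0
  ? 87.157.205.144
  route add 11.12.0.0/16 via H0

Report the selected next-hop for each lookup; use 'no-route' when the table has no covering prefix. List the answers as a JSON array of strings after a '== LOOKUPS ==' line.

Apply in order:
  + 11.12.0.0/20 (H3) depth=20
  del 11.12.0.0/20 (clear depth 20)
  + 11.12.2.128/32 (H1) depth=32
  + 87.0.0.0/8 (H1) depth=8
  lookup 11.12.2.128: bits 00001011000011000000001010000000 walk d0:-→d1:-→d2:-→d3:-→d4:-→d5:-→d6:-→d7:-→d8:-→d9:-→d10:-→d11:-→d12:-→d13:-→d14:-→d15:-→d16:-→d17:-→d18:-→d19:-→d20:-→d21:-→d22:-→d23:-→d24:-→d25:-→d26:-→d27:-→d28:-→d29:-→d30:-→d31:-→d32:H1 -> H1
  + 80.0.0.0/5 (H2) depth=5
  + 87.157.205.157/32 (H1) depth=32
  lookup 137.50.221.166: bits ε walk d0:- -> no-route
  + 87.157.205.144/28 (H1) depth=28
  del 87.157.205.157/32 (clear depth 32)
  lookup 87.0.8.64: bits 01010111 walk d0:-→d1:-→d2:-→d3:-→d4:-→d5:H2→d6:-→d7:-→d8:H1 -> H1
  lookup 87.0.0.3: bits 01010111 walk d0:-→d1:-→d2:-→d3:-→d4:-→d5:H2→d6:-→d7:-→d8:H1 -> H1
  lookup 24.106.171.164: bits 000 walk d0:-→d1:-→d2:-→d3:- -> no-route
  + 11.0.0.0/8 (H0) depth=8
  + 80.0.0.0/4 (H1) depth=4
  + 11.12.0.0/20 (H0) depth=20
  lookup 87.157.205.144: bits 0101011110011101110011011001 walk d0:-→d1:-→d2:-→d3:-→d4:H1→d5:H2→d6:-→d7:-→d8:H1→d9:-→d10:-→d11:-→d12:-→d13:-→d14:-→d15:-→d16:-→d17:-→d18:-→d19:-→d20:-→d21:-→d22:-→d23:-→d24:-→d25:-→d26:-→d27:-→d28:H1 -> H1
  + 11.12.0.0/16 (H0) depth=16

== LOOKUPS ==
["H1","no-route","H1","H1","no-route","H1"]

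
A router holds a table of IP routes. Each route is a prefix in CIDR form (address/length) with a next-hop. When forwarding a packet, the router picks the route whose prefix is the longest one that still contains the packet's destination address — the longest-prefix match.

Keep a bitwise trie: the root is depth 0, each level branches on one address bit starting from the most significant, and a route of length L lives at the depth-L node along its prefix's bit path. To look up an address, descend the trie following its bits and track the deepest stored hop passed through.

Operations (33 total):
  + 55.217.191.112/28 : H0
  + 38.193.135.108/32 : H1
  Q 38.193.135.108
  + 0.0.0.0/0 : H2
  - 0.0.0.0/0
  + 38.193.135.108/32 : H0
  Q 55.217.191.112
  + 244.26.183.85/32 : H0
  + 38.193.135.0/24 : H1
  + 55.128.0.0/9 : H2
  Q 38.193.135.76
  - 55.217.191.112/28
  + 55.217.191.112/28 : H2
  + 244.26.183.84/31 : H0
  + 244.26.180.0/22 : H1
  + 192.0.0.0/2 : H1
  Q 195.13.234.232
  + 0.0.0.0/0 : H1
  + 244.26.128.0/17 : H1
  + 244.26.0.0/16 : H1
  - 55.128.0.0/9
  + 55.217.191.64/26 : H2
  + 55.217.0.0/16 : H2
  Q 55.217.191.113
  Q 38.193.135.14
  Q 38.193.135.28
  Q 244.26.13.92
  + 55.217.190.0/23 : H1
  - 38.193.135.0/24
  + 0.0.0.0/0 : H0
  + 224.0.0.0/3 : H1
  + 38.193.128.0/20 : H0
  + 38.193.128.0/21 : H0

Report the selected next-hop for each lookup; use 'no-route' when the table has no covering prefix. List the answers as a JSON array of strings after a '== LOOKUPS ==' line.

Apply in order:
  + 55.217.191.112/28 (H0) depth=28
  + 38.193.135.108/32 (H1) depth=32
  ? 38.193.135.108  path d0:-→d1:-→d2:-→d3:-→d4:-→d5:-→d6:-→d7:-→d8:-→d9:-→d10:-→d11:-→d12:-→d13:-→d14:-→d15:-→d16:-→d17:-→d18:-→d19:-→d20:-→d21:-→d22:-→d23:-→d24:-→d25:-→d26:-→d27:-→d28:-→d29:-→d30:-→d31:-→d32:H1  best=H1
  + 0.0.0.0/0 (H2) depth=0
  del 0.0.0.0/0 (clear depth 0)
  + 38.193.135.108/32 (H0) depth=32
  ? 55.217.191.112  path d0:-→d1:-→d2:-→d3:-→d4:-→d5:-→d6:-→d7:-→d8:-→d9:-→d10:-→d11:-→d12:-→d13:-→d14:-→d15:-→d16:-→d17:-→d18:-→d19:-→d20:-→d21:-→d22:-→d23:-→d24:-→d25:-→d26:-→d27:-→d28:H0  best=H0
  + 244.26.183.85/32 (H0) depth=32
  + 38.193.135.0/24 (H1) depth=24
  + 55.128.0.0/9 (H2) depth=9
  ? 38.193.135.76  path d0:-→d1:-→d2:-→d3:-→d4:-→d5:-→d6:-→d7:-→d8:-→d9:-→d10:-→d11:-→d12:-→d13:-→d14:-→d15:-→d16:-→d17:-→d18:-→d19:-→d20:-→d21:-→d22:-→d23:-→d24:H1→d25:-→d26:-  best=H1
  del 55.217.191.112/28 (clear depth 28)
  + 55.217.191.112/28 (H2) depth=28
  + 244.26.183.84/31 (H0) depth=31
  + 244.26.180.0/22 (H1) depth=22
  + 192.0.0.0/2 (H1) depth=2
  ? 195.13.234.232  path d0:-→d1:-→d2:H1  best=H1
  + 0.0.0.0/0 (H1) depth=0
  + 244.26.128.0/17 (H1) depth=17
  + 244.26.0.0/16 (H1) depth=16
  del 55.128.0.0/9 (clear depth 9)
  + 55.217.191.64/26 (H2) depth=26
  + 55.217.0.0/16 (H2) depth=16
  ? 55.217.191.113  path d0:H1→d1:-→d2:-→d3:-→d4:-→d5:-→d6:-→d7:-→d8:-→d9:-→d10:-→d11:-→d12:-→d13:-→d14:-→d15:-→d16:H2→d17:-→d18:-→d19:-→d20:-→d21:-→d22:-→d23:-→d24:-→d25:-→d26:H2→d27:-→d28:H2  best=H2
  ? 38.193.135.14  path d0:H1→d1:-→d2:-→d3:-→d4:-→d5:-→d6:-→d7:-→d8:-→d9:-→d10:-→d11:-→d12:-→d13:-→d14:-→d15:-→d16:-→d17:-→d18:-→d19:-→d20:-→d21:-→d22:-→d23:-→d24:H1→d25:-  best=H1
  ? 38.193.135.28  path d0:H1→d1:-→d2:-→d3:-→d4:-→d5:-→d6:-→d7:-→d8:-→d9:-→d10:-→d11:-→d12:-→d13:-→d14:-→d15:-→d16:-→d17:-→d18:-→d19:-→d20:-→d21:-→d22:-→d23:-→d24:H1→d25:-  best=H1
  ? 244.26.13.92  path d0:H1→d1:-→d2:H1→d3:-→d4:-→d5:-→d6:-→d7:-→d8:-→d9:-→d10:-→d11:-→d12:-→d13:-→d14:-→d15:-→d16:H1  best=H1
  + 55.217.190.0/23 (H1) depth=23
  del 38.193.135.0/24 (clear depth 24)
  + 0.0.0.0/0 (H0) depth=0
  + 224.0.0.0/3 (H1) depth=3
  + 38.193.128.0/20 (H0) depth=20
  + 38.193.128.0/21 (H0) depth=21

== LOOKUPS ==
["H1","H0","H1","H1","H2","H1","H1","H1"]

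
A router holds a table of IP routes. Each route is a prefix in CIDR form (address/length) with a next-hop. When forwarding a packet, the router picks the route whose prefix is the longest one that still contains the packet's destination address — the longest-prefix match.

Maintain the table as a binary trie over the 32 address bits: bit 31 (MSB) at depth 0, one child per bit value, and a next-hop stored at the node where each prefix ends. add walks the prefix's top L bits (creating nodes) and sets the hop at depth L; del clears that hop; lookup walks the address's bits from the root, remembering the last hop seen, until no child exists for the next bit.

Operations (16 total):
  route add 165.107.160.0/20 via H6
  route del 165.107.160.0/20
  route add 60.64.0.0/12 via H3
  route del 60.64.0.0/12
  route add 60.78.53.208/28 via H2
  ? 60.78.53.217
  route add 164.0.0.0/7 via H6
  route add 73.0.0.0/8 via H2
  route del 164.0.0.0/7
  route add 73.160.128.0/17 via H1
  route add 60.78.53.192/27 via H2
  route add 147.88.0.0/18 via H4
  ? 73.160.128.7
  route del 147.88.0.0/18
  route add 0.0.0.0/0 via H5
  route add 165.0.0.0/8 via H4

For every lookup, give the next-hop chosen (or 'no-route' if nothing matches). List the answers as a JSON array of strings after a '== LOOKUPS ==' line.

Process each operation:
  + 165.107.160.0/20 (H6) depth=20
  del 165.107.160.0/20 (clear depth 20)
  + 60.64.0.0/12 (H3) depth=12
  del 60.64.0.0/12 (clear depth 12)
  + 60.78.53.208/28 (H2) depth=28
  ? 60.78.53.217  path d0:-→d1:-→d2:-→d3:-→d4:-→d5:-→d6:-→d7:-→d8:-→d9:-→d10:-→d11:-→d12:-→d13:-→d14:-→d15:-→d16:-→d17:-→d18:-→d19:-→d20:-→d21:-→d22:-→d23:-→d24:-→d25:-→d26:-→d27:-→d28:H2  best=H2
  + 164.0.0.0/7 (H6) depth=7
  + 73.0.0.0/8 (H2) depth=8
  del 164.0.0.0/7 (clear depth 7)
  + 73.160.128.0/17 (H1) depth=17
  + 60.78.53.192/27 (H2) depth=27
  + 147.88.0.0/18 (H4) depth=18
  ? 73.160.128.7  path d0:-→d1:-→d2:-→d3:-→d4:-→d5:-→d6:-→d7:-→d8:H2→d9:-→d10:-→d11:-→d12:-→d13:-→d14:-→d15:-→d16:-→d17:H1  best=H1
  del 147.88.0.0/18 (clear depth 18)
  + 0.0.0.0/0 (H5) depth=0
  + 165.0.0.0/8 (H4) depth=8

== LOOKUPS ==
["H2","H1"]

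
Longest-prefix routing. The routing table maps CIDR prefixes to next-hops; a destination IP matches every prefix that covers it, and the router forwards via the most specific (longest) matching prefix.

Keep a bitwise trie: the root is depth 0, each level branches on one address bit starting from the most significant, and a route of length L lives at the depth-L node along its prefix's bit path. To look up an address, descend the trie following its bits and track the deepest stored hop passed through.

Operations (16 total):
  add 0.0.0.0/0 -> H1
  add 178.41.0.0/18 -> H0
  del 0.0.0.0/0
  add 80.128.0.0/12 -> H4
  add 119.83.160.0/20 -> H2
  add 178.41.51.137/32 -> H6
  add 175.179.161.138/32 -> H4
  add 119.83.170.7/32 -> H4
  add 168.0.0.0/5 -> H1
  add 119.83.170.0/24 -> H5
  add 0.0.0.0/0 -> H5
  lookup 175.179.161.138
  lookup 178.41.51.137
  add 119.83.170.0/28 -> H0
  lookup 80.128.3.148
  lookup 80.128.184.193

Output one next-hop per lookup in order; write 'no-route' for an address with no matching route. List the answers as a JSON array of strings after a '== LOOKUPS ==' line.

Trace:
  add 0.0.0.0/0 -> H1 at depth 0
  add 178.41.0.0/18 -> H0 at depth 18
  - 0.0.0.0/0 clear@0
  add 80.128.0.0/12 -> H4 at depth 12
  add 119.83.160.0/20 -> H2 at depth 20
  add 178.41.51.137/32 -> H6 at depth 32
  add 175.179.161.138/32 -> H4 at depth 32
  add 119.83.170.7/32 -> H4 at depth 32
  add 168.0.0.0/5 -> H1 at depth 5
  add 119.83.170.0/24 -> H5 at depth 24
  add 0.0.0.0/0 -> H5 at depth 0
  lookup 175.179.161.138: bits 10101111101100111010000110001010 walk d0:H5→d1:-→d2:-→d3:-→d4:-→d5:H1→d6:-→d7:-→d8:-→d9:-→d10:-→d11:-→d12:-→d13:-→d14:-→d15:-→d16:-→d17:-→d18:-→d19:-→d20:-→d21:-→d22:-→d23:-→d24:-→d25:-→d26:-→d27:-→d28:-→d29:-→d30:-→d31:-→d32:H4 -> H4
  lookup 178.41.51.137: bits 10110010001010010011001110001001 walk d0:H5→d1:-→d2:-→d3:-→d4:-→d5:-→d6:-→d7:-→d8:-→d9:-→d10:-→d11:-→d12:-→d13:-→d14:-→d15:-→d16:-→d17:-→d18:H0→d19:-→d20:-→d21:-→d22:-→d23:-→d24:-→d25:-→d26:-→d27:-→d28:-→d29:-→d30:-→d31:-→d32:H6 -> H6
  add 119.83.170.0/28 -> H0 at depth 28
  lookup 80.128.3.148: bits 010100001000 walk d0:H5→d1:-→d2:-→d3:-→d4:-→d5:-→d6:-→d7:-→d8:-→d9:-→d10:-→d11:-→d12:H4 -> H4
  lookup 80.128.184.193: bits 010100001000 walk d0:H5→d1:-→d2:-→d3:-→d4:-→d5:-→d6:-→d7:-→d8:-→d9:-→d10:-→d11:-→d12:H4 -> H4

== LOOKUPS ==
["H4","H6","H4","H4"]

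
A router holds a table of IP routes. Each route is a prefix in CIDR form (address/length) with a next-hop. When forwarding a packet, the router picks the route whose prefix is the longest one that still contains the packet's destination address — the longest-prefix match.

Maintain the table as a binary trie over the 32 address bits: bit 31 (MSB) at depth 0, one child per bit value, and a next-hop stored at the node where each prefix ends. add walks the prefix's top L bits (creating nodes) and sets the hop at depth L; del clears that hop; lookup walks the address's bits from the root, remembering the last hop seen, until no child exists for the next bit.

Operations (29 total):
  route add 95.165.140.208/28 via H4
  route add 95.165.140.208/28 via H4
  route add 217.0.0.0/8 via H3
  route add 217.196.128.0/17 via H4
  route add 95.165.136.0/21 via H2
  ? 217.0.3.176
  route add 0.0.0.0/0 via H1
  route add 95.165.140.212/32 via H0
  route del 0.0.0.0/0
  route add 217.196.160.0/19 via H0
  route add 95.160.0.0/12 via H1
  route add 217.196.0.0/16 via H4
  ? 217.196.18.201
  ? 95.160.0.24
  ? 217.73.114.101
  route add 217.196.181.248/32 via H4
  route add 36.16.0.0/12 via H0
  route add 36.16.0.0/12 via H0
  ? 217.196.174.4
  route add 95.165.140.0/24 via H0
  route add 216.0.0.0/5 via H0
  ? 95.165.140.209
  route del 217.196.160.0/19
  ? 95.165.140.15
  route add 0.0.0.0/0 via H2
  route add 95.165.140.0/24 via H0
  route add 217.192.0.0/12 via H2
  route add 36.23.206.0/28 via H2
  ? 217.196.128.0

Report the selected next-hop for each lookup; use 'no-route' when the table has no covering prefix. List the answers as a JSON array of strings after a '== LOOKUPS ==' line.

Trace:
  + 95.165.140.208/28 (H4) depth=28
  + 95.165.140.208/28 (H4) depth=28
  + 217.0.0.0/8 (H3) depth=8
  + 217.196.128.0/17 (H4) depth=17
  + 95.165.136.0/21 (H2) depth=21
  Q 217.0.3.176: descend 11011001 ; hops seen [H3] ; pick H3
  + 0.0.0.0/0 (H1) depth=0
  + 95.165.140.212/32 (H0) depth=32
  del 0.0.0.0/0 (clear depth 0)
  + 217.196.160.0/19 (H0) depth=19
  + 95.160.0.0/12 (H1) depth=12
  + 217.196.0.0/16 (H4) depth=16
  Q 217.196.18.201: descend 1101100111000100 ; hops seen [H3,H4] ; pick H4
  Q 95.160.0.24: descend 0101111110100 ; hops seen [H1] ; pick H1
  Q 217.73.114.101: descend 11011001 ; hops seen [H3] ; pick H3
  + 217.196.181.248/32 (H4) depth=32
  + 36.16.0.0/12 (H0) depth=12
  + 36.16.0.0/12 (H0) depth=12
  Q 217.196.174.4: descend 1101100111000100101 ; hops seen [H3,H4,H4,H0] ; pick H0
  + 95.165.140.0/24 (H0) depth=24
  + 216.0.0.0/5 (H0) depth=5
  Q 95.165.140.209: descend 01011111101001011000110011010 ; hops seen [H1,H2,H0,H4] ; pick H4
  del 217.196.160.0/19 (clear depth 19)
  Q 95.165.140.15: descend 010111111010010110001100 ; hops seen [H1,H2,H0] ; pick H0
  + 0.0.0.0/0 (H2) depth=0
  + 95.165.140.0/24 (H0) depth=24
  + 217.192.0.0/12 (H2) depth=12
  + 36.23.206.0/28 (H2) depth=28
  Q 217.196.128.0: descend 110110011100010010 ; hops seen [H2,H0,H3,H2,H4,H4] ; pick H4

== LOOKUPS ==
["H3","H4","H1","H3","H0","H4","H0","H4"]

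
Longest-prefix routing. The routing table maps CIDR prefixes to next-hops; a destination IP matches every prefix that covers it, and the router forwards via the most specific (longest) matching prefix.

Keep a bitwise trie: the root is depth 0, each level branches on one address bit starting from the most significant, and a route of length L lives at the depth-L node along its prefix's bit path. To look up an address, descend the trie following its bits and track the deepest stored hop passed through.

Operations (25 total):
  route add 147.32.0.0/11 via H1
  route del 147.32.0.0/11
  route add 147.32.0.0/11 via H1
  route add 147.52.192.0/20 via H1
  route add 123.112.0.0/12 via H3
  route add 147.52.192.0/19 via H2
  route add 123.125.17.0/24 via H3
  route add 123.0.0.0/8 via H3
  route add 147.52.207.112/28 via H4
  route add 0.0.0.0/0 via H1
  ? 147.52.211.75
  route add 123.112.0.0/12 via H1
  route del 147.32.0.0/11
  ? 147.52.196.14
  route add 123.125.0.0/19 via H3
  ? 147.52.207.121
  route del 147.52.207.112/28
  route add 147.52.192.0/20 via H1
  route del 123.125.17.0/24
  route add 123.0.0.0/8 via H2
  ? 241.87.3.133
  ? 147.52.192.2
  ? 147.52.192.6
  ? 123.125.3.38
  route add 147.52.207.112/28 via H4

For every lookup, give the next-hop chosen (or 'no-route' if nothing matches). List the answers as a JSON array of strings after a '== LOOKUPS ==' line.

Apply in order:
  add 147.32.0.0/11 -> H1 at depth 11
  - 147.32.0.0/11 clear@11
  add 147.32.0.0/11 -> H1 at depth 11
  add 147.52.192.0/20 -> H1 at depth 20
  add 123.112.0.0/12 -> H3 at depth 12
  add 147.52.192.0/19 -> H2 at depth 19
  add 123.125.17.0/24 -> H3 at depth 24
  add 123.0.0.0/8 -> H3 at depth 8
  add 147.52.207.112/28 -> H4 at depth 28
  add 0.0.0.0/0 -> H1 at depth 0
  Q 147.52.211.75: descend 1001001100110100110 ; hops seen [H1,H1,H2] ; pick H2
  add 123.112.0.0/12 -> H1 at depth 12
  - 147.32.0.0/11 clear@11
  Q 147.52.196.14: descend 10010011001101001100 ; hops seen [H1,H2,H1] ; pick H1
  add 123.125.0.0/19 -> H3 at depth 19
  Q 147.52.207.121: descend 1001001100110100110011110111 ; hops seen [H1,H2,H1,H4] ; pick H4
  - 147.52.207.112/28 clear@28
  add 147.52.192.0/20 -> H1 at depth 20
  - 123.125.17.0/24 clear@24
  add 123.0.0.0/8 -> H2 at depth 8
  Q 241.87.3.133: descend 1 ; hops seen [H1] ; pick H1
  Q 147.52.192.2: descend 10010011001101001100 ; hops seen [H1,H2,H1] ; pick H1
  Q 147.52.192.6: descend 10010011001101001100 ; hops seen [H1,H2,H1] ; pick H1
  Q 123.125.3.38: descend 0111101101111101000 ; hops seen [H1,H2,H1,H3] ; pick H3
  add 147.52.207.112/28 -> H4 at depth 28

== LOOKUPS ==
["H2","H1","H4","H1","H1","H1","H3"]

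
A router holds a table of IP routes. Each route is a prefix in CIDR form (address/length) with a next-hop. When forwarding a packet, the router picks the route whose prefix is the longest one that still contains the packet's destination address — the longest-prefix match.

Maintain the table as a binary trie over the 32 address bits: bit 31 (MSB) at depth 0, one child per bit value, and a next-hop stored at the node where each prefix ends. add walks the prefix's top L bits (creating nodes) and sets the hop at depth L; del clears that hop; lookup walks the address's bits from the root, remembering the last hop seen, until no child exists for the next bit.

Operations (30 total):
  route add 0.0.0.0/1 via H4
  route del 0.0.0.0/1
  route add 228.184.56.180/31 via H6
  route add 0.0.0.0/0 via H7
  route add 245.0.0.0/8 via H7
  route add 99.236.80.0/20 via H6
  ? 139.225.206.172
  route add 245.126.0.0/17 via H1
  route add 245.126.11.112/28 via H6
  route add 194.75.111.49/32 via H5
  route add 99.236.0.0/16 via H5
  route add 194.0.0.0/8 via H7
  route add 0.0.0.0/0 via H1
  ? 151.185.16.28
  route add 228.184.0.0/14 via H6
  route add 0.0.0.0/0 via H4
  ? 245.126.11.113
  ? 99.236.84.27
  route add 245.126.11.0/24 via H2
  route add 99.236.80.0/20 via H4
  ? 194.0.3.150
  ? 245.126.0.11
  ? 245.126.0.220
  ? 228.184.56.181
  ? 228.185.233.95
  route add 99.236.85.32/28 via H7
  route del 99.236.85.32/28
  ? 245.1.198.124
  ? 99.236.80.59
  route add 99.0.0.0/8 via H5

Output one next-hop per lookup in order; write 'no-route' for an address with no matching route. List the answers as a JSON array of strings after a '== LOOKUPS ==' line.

Apply in order:
  + 0.0.0.0/1 (H4) depth=1
  - 0.0.0.0/1 clear@1
  + 228.184.56.180/31 (H6) depth=31
  + 0.0.0.0/0 (H7) depth=0
  + 245.0.0.0/8 (H7) depth=8
  + 99.236.80.0/20 (H6) depth=20
  ? 139.225.206.172  path d0:H7→d1:-  best=H7
  + 245.126.0.0/17 (H1) depth=17
  + 245.126.11.112/28 (H6) depth=28
  + 194.75.111.49/32 (H5) depth=32
  + 99.236.0.0/16 (H5) depth=16
  + 194.0.0.0/8 (H7) depth=8
  + 0.0.0.0/0 (H1) depth=0
  ? 151.185.16.28  path d0:H1→d1:-  best=H1
  + 228.184.0.0/14 (H6) depth=14
  + 0.0.0.0/0 (H4) depth=0
  ? 245.126.11.113  path d0:H4→d1:-→d2:-→d3:-→d4:-→d5:-→d6:-→d7:-→d8:H7→d9:-→d10:-→d11:-→d12:-→d13:-→d14:-→d15:-→d16:-→d17:H1→d18:-→d19:-→d20:-→d21:-→d22:-→d23:-→d24:-→d25:-→d26:-→d27:-→d28:H6  best=H6
  ? 99.236.84.27  path d0:H4→d1:-→d2:-→d3:-→d4:-→d5:-→d6:-→d7:-→d8:-→d9:-→d10:-→d11:-→d12:-→d13:-→d14:-→d15:-→d16:H5→d17:-→d18:-→d19:-→d20:H6  best=H6
  + 245.126.11.0/24 (H2) depth=24
  + 99.236.80.0/20 (H4) depth=20
  ? 194.0.3.150  path d0:H4→d1:-→d2:-→d3:-→d4:-→d5:-→d6:-→d7:-→d8:H7→d9:-  best=H7
  ? 245.126.0.11  path d0:H4→d1:-→d2:-→d3:-→d4:-→d5:-→d6:-→d7:-→d8:H7→d9:-→d10:-→d11:-→d12:-→d13:-→d14:-→d15:-→d16:-→d17:H1→d18:-→d19:-→d20:-  best=H1
  ? 245.126.0.220  path d0:H4→d1:-→d2:-→d3:-→d4:-→d5:-→d6:-→d7:-→d8:H7→d9:-→d10:-→d11:-→d12:-→d13:-→d14:-→d15:-→d16:-→d17:H1→d18:-→d19:-→d20:-  best=H1
  ? 228.184.56.181  path d0:H4→d1:-→d2:-→d3:-→d4:-→d5:-→d6:-→d7:-→d8:-→d9:-→d10:-→d11:-→d12:-→d13:-→d14:H6→d15:-→d16:-→d17:-→d18:-→d19:-→d20:-→d21:-→d22:-→d23:-→d24:-→d25:-→d26:-→d27:-→d28:-→d29:-→d30:-→d31:H6  best=H6
  ? 228.185.233.95  path d0:H4→d1:-→d2:-→d3:-→d4:-→d5:-→d6:-→d7:-→d8:-→d9:-→d10:-→d11:-→d12:-→d13:-→d14:H6→d15:-  best=H6
  + 99.236.85.32/28 (H7) depth=28
  - 99.236.85.32/28 clear@28
  ? 245.1.198.124  path d0:H4→d1:-→d2:-→d3:-→d4:-→d5:-→d6:-→d7:-→d8:H7→d9:-  best=H7
  ? 99.236.80.59  path d0:H4→d1:-→d2:-→d3:-→d4:-→d5:-→d6:-→d7:-→d8:-→d9:-→d10:-→d11:-→d12:-→d13:-→d14:-→d15:-→d16:H5→d17:-→d18:-→d19:-→d20:H4→d21:-  best=H4
  + 99.0.0.0/8 (H5) depth=8

== LOOKUPS ==
["H7","H1","H6","H6","H7","H1","H1","H6","H6","H7","H4"]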